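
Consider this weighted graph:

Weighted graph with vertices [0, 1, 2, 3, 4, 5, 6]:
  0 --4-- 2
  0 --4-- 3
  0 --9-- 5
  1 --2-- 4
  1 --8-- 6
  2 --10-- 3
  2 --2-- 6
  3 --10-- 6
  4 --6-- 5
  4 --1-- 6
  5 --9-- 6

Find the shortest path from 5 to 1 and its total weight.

Using Dijkstra's algorithm from vertex 5:
Shortest path: 5 -> 4 -> 1
Total weight: 6 + 2 = 8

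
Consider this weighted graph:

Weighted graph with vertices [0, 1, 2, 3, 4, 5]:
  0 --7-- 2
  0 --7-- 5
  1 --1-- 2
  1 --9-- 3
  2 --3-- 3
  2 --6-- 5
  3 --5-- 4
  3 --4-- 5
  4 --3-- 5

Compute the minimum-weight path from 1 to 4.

Using Dijkstra's algorithm from vertex 1:
Shortest path: 1 -> 2 -> 3 -> 4
Total weight: 1 + 3 + 5 = 9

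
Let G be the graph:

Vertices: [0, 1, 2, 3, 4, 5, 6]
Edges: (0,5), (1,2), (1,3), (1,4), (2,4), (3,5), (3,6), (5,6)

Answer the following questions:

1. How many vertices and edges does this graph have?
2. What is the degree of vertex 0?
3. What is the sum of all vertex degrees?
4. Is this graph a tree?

Count: 7 vertices, 8 edges.
Vertex 0 has neighbors [5], degree = 1.
Handshaking lemma: 2 * 8 = 16.
A tree on 7 vertices has 6 edges. This graph has 8 edges (2 extra). Not a tree.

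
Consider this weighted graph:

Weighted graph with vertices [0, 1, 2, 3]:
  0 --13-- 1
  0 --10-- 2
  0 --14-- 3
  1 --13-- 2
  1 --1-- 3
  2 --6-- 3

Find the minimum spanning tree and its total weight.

Applying Kruskal's algorithm (sort edges by weight, add if no cycle):
  Add (1,3) w=1
  Add (2,3) w=6
  Add (0,2) w=10
  Skip (0,1) w=13 (creates cycle)
  Skip (1,2) w=13 (creates cycle)
  Skip (0,3) w=14 (creates cycle)
MST weight = 17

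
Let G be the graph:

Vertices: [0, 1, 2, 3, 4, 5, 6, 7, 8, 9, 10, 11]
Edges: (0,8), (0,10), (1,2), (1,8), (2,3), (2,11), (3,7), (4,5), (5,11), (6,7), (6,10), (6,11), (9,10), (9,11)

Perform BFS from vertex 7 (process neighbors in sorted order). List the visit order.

BFS from vertex 7 (neighbors processed in ascending order):
Visit order: 7, 3, 6, 2, 10, 11, 1, 0, 9, 5, 8, 4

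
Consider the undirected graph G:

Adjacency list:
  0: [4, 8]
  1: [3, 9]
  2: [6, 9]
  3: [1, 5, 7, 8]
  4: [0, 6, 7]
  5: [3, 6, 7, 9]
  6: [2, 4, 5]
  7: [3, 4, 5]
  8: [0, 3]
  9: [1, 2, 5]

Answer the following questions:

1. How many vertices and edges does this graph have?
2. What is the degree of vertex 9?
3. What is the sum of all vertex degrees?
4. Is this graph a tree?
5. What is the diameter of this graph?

Count: 10 vertices, 14 edges.
Vertex 9 has neighbors [1, 2, 5], degree = 3.
Handshaking lemma: 2 * 14 = 28.
A tree on 10 vertices has 9 edges. This graph has 14 edges (5 extra). Not a tree.
Diameter (longest shortest path) = 4.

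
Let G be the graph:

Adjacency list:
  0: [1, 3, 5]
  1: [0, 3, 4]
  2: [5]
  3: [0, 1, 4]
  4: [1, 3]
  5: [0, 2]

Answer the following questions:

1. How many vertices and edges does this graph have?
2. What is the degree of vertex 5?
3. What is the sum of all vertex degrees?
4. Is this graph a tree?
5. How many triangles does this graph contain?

Count: 6 vertices, 7 edges.
Vertex 5 has neighbors [0, 2], degree = 2.
Handshaking lemma: 2 * 7 = 14.
A tree on 6 vertices has 5 edges. This graph has 7 edges (2 extra). Not a tree.
Number of triangles = 2.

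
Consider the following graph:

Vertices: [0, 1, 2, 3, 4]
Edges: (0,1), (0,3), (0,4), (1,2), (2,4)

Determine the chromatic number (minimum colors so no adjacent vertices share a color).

The graph has a maximum clique of size 2 (lower bound on chromatic number).
A valid 2-coloring: {0: 0, 1: 1, 2: 0, 3: 1, 4: 1}.
Chromatic number = 2.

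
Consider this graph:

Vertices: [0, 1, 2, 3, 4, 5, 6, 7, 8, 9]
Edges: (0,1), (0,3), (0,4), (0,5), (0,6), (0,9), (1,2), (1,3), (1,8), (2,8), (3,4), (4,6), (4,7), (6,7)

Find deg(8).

Vertex 8 has neighbors [1, 2], so deg(8) = 2.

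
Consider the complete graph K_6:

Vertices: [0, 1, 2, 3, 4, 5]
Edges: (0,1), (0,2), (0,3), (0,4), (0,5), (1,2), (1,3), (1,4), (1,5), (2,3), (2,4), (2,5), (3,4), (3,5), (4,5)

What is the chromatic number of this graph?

In K_6, every vertex is adjacent to every other vertex.
Each vertex needs a unique color.
Chromatic number = 6.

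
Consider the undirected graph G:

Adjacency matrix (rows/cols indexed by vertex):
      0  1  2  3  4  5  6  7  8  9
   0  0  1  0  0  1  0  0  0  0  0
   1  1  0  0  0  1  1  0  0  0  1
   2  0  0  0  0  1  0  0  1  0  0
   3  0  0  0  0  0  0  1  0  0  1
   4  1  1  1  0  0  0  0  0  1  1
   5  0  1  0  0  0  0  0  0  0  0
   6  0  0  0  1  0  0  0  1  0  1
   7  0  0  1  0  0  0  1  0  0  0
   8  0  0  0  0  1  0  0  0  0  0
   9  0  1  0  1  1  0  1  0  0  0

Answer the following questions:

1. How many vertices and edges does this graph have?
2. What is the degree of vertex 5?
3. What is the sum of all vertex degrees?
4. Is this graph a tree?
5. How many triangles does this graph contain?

Count: 10 vertices, 13 edges.
Vertex 5 has neighbors [1], degree = 1.
Handshaking lemma: 2 * 13 = 26.
A tree on 10 vertices has 9 edges. This graph has 13 edges (4 extra). Not a tree.
Number of triangles = 3.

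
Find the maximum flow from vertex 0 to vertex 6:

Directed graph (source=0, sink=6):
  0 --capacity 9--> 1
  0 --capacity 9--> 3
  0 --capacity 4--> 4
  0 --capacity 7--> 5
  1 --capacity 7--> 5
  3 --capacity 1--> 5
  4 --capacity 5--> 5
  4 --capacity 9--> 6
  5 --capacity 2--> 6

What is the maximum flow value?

Computing max flow:
  Flow on (0->1): 1/9
  Flow on (0->3): 1/9
  Flow on (0->4): 4/4
  Flow on (1->5): 1/7
  Flow on (3->5): 1/1
  Flow on (4->6): 4/9
  Flow on (5->6): 2/2
Maximum flow = 6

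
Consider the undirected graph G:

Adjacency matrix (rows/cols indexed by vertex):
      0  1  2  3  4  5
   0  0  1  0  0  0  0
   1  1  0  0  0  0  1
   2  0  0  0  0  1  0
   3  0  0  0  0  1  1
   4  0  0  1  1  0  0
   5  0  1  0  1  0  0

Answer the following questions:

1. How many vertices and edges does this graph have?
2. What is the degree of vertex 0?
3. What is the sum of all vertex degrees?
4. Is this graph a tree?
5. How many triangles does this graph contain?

Count: 6 vertices, 5 edges.
Vertex 0 has neighbors [1], degree = 1.
Handshaking lemma: 2 * 5 = 10.
A graph is a tree iff it is connected and has exactly n-1 edges. This graph is connected (all 6 vertices in one component) and has 6-1 = 5 edges. It is a tree.
Number of triangles = 0.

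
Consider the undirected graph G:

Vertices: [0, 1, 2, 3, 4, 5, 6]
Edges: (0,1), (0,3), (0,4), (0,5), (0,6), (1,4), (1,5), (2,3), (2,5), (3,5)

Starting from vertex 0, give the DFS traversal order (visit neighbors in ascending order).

DFS from vertex 0 (neighbors processed in ascending order):
Visit order: 0, 1, 4, 5, 2, 3, 6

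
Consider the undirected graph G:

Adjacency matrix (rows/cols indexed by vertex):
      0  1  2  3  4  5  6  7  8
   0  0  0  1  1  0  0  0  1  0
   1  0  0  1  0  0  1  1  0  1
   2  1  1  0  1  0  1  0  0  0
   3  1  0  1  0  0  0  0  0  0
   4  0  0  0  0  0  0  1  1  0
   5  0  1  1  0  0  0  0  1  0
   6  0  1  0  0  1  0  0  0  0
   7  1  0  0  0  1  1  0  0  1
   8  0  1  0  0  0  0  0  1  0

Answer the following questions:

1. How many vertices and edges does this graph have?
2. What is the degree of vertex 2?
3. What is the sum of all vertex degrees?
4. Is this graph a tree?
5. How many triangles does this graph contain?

Count: 9 vertices, 13 edges.
Vertex 2 has neighbors [0, 1, 3, 5], degree = 4.
Handshaking lemma: 2 * 13 = 26.
A tree on 9 vertices has 8 edges. This graph has 13 edges (5 extra). Not a tree.
Number of triangles = 2.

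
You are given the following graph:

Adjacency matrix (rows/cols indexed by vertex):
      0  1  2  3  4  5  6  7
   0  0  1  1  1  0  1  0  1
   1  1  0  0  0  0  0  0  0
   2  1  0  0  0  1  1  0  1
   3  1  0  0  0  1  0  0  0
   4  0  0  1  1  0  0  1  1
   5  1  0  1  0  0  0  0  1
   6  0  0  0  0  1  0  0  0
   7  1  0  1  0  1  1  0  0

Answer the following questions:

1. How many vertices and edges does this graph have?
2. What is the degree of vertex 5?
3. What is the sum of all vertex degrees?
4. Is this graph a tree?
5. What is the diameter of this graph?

Count: 8 vertices, 12 edges.
Vertex 5 has neighbors [0, 2, 7], degree = 3.
Handshaking lemma: 2 * 12 = 24.
A tree on 8 vertices has 7 edges. This graph has 12 edges (5 extra). Not a tree.
Diameter (longest shortest path) = 4.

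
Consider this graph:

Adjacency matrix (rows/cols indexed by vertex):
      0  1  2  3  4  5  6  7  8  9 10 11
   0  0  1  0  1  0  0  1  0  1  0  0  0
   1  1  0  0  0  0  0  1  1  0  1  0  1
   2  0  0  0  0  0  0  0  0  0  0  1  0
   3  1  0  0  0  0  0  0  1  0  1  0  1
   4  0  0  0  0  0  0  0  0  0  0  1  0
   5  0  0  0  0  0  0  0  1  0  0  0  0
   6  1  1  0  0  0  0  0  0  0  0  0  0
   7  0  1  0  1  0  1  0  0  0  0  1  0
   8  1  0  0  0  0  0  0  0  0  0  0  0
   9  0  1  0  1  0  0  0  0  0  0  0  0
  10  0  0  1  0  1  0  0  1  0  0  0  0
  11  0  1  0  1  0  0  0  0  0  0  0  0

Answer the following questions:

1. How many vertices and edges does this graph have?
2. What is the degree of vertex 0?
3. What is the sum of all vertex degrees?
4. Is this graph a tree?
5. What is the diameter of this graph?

Count: 12 vertices, 15 edges.
Vertex 0 has neighbors [1, 3, 6, 8], degree = 4.
Handshaking lemma: 2 * 15 = 30.
A tree on 12 vertices has 11 edges. This graph has 15 edges (4 extra). Not a tree.
Diameter (longest shortest path) = 5.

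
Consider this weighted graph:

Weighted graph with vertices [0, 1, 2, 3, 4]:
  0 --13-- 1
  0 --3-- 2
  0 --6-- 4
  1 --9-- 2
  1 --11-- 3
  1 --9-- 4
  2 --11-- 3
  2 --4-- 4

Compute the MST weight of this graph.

Applying Kruskal's algorithm (sort edges by weight, add if no cycle):
  Add (0,2) w=3
  Add (2,4) w=4
  Skip (0,4) w=6 (creates cycle)
  Add (1,4) w=9
  Skip (1,2) w=9 (creates cycle)
  Add (1,3) w=11
  Skip (2,3) w=11 (creates cycle)
  Skip (0,1) w=13 (creates cycle)
MST weight = 27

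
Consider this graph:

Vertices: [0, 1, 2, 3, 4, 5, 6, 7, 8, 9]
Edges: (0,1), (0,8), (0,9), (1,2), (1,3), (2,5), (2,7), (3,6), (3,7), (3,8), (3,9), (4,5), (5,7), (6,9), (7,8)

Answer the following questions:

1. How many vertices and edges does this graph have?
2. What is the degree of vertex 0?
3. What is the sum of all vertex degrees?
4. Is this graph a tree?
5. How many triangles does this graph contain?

Count: 10 vertices, 15 edges.
Vertex 0 has neighbors [1, 8, 9], degree = 3.
Handshaking lemma: 2 * 15 = 30.
A tree on 10 vertices has 9 edges. This graph has 15 edges (6 extra). Not a tree.
Number of triangles = 3.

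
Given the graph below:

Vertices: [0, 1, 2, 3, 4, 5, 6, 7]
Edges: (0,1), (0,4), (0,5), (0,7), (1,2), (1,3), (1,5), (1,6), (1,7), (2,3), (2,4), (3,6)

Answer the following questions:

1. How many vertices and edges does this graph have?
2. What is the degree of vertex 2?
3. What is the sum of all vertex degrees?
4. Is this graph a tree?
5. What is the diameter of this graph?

Count: 8 vertices, 12 edges.
Vertex 2 has neighbors [1, 3, 4], degree = 3.
Handshaking lemma: 2 * 12 = 24.
A tree on 8 vertices has 7 edges. This graph has 12 edges (5 extra). Not a tree.
Diameter (longest shortest path) = 3.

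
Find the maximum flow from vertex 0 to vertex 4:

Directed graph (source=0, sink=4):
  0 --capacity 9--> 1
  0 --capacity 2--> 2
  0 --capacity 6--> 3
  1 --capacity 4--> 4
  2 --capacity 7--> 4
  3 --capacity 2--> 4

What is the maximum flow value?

Computing max flow:
  Flow on (0->1): 4/9
  Flow on (0->2): 2/2
  Flow on (0->3): 2/6
  Flow on (1->4): 4/4
  Flow on (2->4): 2/7
  Flow on (3->4): 2/2
Maximum flow = 8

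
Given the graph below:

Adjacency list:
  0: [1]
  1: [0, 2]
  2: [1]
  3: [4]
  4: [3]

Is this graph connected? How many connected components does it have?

Checking connectivity: the graph has 2 connected component(s).
Components: [[0, 1, 2], [3, 4]]. The graph is NOT connected.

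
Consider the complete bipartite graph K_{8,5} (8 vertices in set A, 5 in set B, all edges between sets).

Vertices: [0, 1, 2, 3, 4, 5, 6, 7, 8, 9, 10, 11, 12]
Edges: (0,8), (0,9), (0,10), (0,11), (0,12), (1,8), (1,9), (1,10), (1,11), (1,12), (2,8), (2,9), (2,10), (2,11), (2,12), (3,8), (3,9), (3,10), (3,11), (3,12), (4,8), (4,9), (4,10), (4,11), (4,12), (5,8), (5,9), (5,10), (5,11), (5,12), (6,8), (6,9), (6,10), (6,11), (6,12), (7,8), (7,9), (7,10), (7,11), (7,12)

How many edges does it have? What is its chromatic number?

K_{8,5} has 8 * 5 = 40 edges.
Bipartite graphs have chromatic number 2 (color each partition differently).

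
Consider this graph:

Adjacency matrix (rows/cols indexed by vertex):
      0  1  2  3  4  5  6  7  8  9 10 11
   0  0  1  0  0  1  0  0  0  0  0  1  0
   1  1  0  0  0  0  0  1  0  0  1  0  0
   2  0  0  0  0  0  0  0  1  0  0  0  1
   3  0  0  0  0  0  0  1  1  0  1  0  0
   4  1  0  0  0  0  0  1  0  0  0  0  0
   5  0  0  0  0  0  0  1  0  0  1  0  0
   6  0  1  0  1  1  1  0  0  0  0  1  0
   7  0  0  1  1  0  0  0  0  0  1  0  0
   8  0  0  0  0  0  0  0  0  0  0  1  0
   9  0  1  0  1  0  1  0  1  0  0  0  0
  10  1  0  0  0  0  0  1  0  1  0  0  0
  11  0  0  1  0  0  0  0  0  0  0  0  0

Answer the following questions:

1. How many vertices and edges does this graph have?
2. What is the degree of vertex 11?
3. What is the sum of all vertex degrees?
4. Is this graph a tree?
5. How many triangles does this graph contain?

Count: 12 vertices, 16 edges.
Vertex 11 has neighbors [2], degree = 1.
Handshaking lemma: 2 * 16 = 32.
A tree on 12 vertices has 11 edges. This graph has 16 edges (5 extra). Not a tree.
Number of triangles = 1.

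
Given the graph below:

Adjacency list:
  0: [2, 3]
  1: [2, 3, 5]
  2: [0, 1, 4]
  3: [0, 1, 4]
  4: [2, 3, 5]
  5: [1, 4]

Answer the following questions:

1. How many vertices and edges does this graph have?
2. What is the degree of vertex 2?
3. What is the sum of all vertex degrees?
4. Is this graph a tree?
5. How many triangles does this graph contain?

Count: 6 vertices, 8 edges.
Vertex 2 has neighbors [0, 1, 4], degree = 3.
Handshaking lemma: 2 * 8 = 16.
A tree on 6 vertices has 5 edges. This graph has 8 edges (3 extra). Not a tree.
Number of triangles = 0.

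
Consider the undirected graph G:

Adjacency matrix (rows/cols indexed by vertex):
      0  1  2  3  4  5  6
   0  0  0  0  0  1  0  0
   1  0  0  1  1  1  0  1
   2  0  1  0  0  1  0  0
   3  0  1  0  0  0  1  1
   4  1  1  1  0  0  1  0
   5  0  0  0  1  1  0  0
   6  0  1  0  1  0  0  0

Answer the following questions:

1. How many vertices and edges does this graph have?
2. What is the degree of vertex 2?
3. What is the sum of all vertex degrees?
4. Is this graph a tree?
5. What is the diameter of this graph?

Count: 7 vertices, 9 edges.
Vertex 2 has neighbors [1, 4], degree = 2.
Handshaking lemma: 2 * 9 = 18.
A tree on 7 vertices has 6 edges. This graph has 9 edges (3 extra). Not a tree.
Diameter (longest shortest path) = 3.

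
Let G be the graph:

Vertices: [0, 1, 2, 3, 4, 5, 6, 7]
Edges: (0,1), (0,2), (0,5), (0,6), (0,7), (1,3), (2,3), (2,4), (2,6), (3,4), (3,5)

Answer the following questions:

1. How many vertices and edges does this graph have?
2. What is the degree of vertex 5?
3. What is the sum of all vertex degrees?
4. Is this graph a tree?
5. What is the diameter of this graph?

Count: 8 vertices, 11 edges.
Vertex 5 has neighbors [0, 3], degree = 2.
Handshaking lemma: 2 * 11 = 22.
A tree on 8 vertices has 7 edges. This graph has 11 edges (4 extra). Not a tree.
Diameter (longest shortest path) = 3.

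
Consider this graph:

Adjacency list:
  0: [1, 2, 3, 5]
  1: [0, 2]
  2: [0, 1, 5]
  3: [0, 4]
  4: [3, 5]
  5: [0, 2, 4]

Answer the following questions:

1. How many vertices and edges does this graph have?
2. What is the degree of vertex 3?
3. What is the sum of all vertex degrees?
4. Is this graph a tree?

Count: 6 vertices, 8 edges.
Vertex 3 has neighbors [0, 4], degree = 2.
Handshaking lemma: 2 * 8 = 16.
A tree on 6 vertices has 5 edges. This graph has 8 edges (3 extra). Not a tree.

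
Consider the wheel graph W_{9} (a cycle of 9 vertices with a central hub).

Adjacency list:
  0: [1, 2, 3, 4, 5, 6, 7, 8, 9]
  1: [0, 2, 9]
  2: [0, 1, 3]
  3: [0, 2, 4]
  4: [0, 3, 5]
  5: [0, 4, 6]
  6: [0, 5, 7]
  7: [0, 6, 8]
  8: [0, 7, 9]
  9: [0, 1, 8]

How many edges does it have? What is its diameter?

Wheel graph W_{9}: 9 cycle edges + 9 spoke edges = 18 edges.
The hub is distance 1 from all cycle vertices. Max distance between cycle vertices through hub is 2.
Diameter = 2.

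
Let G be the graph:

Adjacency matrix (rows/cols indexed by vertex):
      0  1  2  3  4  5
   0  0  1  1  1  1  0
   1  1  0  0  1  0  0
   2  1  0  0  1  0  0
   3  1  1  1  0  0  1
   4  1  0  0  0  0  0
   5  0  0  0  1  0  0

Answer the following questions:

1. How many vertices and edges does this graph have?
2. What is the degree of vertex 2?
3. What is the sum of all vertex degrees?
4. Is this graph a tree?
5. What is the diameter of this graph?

Count: 6 vertices, 7 edges.
Vertex 2 has neighbors [0, 3], degree = 2.
Handshaking lemma: 2 * 7 = 14.
A tree on 6 vertices has 5 edges. This graph has 7 edges (2 extra). Not a tree.
Diameter (longest shortest path) = 3.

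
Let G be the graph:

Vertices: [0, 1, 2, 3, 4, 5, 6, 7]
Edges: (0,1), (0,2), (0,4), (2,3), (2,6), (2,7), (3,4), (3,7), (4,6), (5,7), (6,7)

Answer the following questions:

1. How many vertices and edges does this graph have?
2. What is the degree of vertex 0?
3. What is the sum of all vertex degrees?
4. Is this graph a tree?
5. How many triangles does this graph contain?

Count: 8 vertices, 11 edges.
Vertex 0 has neighbors [1, 2, 4], degree = 3.
Handshaking lemma: 2 * 11 = 22.
A tree on 8 vertices has 7 edges. This graph has 11 edges (4 extra). Not a tree.
Number of triangles = 2.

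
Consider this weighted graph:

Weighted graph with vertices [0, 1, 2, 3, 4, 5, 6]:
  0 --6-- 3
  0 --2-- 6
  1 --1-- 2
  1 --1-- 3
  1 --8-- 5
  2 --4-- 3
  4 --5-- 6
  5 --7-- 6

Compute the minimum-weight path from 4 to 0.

Using Dijkstra's algorithm from vertex 4:
Shortest path: 4 -> 6 -> 0
Total weight: 5 + 2 = 7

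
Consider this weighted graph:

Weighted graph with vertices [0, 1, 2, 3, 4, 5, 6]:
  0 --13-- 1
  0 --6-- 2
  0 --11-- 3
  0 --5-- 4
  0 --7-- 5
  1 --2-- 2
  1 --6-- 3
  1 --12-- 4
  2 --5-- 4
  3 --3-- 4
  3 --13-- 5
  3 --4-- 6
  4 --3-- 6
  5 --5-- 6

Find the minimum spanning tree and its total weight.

Applying Kruskal's algorithm (sort edges by weight, add if no cycle):
  Add (1,2) w=2
  Add (3,4) w=3
  Add (4,6) w=3
  Skip (3,6) w=4 (creates cycle)
  Add (0,4) w=5
  Add (2,4) w=5
  Add (5,6) w=5
  Skip (0,2) w=6 (creates cycle)
  Skip (1,3) w=6 (creates cycle)
  Skip (0,5) w=7 (creates cycle)
  Skip (0,3) w=11 (creates cycle)
  Skip (1,4) w=12 (creates cycle)
  Skip (0,1) w=13 (creates cycle)
  Skip (3,5) w=13 (creates cycle)
MST weight = 23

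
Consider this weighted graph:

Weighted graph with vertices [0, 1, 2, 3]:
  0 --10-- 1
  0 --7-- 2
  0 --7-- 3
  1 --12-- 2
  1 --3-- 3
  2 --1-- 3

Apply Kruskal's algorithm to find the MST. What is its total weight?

Applying Kruskal's algorithm (sort edges by weight, add if no cycle):
  Add (2,3) w=1
  Add (1,3) w=3
  Add (0,2) w=7
  Skip (0,3) w=7 (creates cycle)
  Skip (0,1) w=10 (creates cycle)
  Skip (1,2) w=12 (creates cycle)
MST weight = 11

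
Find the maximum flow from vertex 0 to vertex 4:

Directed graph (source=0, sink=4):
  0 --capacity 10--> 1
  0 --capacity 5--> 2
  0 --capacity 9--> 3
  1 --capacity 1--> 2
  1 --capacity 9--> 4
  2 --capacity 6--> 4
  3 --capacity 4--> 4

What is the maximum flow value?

Computing max flow:
  Flow on (0->1): 10/10
  Flow on (0->2): 5/5
  Flow on (0->3): 4/9
  Flow on (1->2): 1/1
  Flow on (1->4): 9/9
  Flow on (2->4): 6/6
  Flow on (3->4): 4/4
Maximum flow = 19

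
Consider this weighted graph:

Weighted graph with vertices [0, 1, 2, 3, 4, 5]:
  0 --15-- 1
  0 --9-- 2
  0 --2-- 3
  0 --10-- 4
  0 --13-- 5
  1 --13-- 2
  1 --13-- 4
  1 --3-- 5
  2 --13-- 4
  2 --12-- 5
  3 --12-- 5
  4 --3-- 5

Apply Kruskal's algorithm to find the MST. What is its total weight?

Applying Kruskal's algorithm (sort edges by weight, add if no cycle):
  Add (0,3) w=2
  Add (1,5) w=3
  Add (4,5) w=3
  Add (0,2) w=9
  Add (0,4) w=10
  Skip (2,5) w=12 (creates cycle)
  Skip (3,5) w=12 (creates cycle)
  Skip (0,5) w=13 (creates cycle)
  Skip (1,2) w=13 (creates cycle)
  Skip (1,4) w=13 (creates cycle)
  Skip (2,4) w=13 (creates cycle)
  Skip (0,1) w=15 (creates cycle)
MST weight = 27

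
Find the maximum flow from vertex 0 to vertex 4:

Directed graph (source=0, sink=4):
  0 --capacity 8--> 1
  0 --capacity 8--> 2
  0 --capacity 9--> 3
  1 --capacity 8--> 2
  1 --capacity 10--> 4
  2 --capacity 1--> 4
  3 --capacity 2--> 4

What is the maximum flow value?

Computing max flow:
  Flow on (0->1): 8/8
  Flow on (0->2): 1/8
  Flow on (0->3): 2/9
  Flow on (1->4): 8/10
  Flow on (2->4): 1/1
  Flow on (3->4): 2/2
Maximum flow = 11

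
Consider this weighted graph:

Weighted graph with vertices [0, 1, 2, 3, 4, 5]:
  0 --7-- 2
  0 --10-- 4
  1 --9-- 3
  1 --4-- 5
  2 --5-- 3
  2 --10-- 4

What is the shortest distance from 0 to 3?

Using Dijkstra's algorithm from vertex 0:
Shortest path: 0 -> 2 -> 3
Total weight: 7 + 5 = 12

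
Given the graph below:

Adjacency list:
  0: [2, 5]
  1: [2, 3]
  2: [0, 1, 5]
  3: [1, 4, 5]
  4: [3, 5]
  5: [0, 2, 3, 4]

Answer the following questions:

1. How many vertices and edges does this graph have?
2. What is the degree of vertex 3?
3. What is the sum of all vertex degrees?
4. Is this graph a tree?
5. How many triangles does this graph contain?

Count: 6 vertices, 8 edges.
Vertex 3 has neighbors [1, 4, 5], degree = 3.
Handshaking lemma: 2 * 8 = 16.
A tree on 6 vertices has 5 edges. This graph has 8 edges (3 extra). Not a tree.
Number of triangles = 2.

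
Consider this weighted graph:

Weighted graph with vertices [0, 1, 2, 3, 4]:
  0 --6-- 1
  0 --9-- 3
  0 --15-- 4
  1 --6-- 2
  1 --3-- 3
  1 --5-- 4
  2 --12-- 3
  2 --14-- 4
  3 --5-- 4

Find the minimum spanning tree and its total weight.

Applying Kruskal's algorithm (sort edges by weight, add if no cycle):
  Add (1,3) w=3
  Add (1,4) w=5
  Skip (3,4) w=5 (creates cycle)
  Add (0,1) w=6
  Add (1,2) w=6
  Skip (0,3) w=9 (creates cycle)
  Skip (2,3) w=12 (creates cycle)
  Skip (2,4) w=14 (creates cycle)
  Skip (0,4) w=15 (creates cycle)
MST weight = 20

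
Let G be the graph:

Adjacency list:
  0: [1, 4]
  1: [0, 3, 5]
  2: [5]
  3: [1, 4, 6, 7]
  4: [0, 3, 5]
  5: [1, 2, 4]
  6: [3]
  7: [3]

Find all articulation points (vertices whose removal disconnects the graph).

An articulation point is a vertex whose removal disconnects the graph.
Articulation points: [3, 5]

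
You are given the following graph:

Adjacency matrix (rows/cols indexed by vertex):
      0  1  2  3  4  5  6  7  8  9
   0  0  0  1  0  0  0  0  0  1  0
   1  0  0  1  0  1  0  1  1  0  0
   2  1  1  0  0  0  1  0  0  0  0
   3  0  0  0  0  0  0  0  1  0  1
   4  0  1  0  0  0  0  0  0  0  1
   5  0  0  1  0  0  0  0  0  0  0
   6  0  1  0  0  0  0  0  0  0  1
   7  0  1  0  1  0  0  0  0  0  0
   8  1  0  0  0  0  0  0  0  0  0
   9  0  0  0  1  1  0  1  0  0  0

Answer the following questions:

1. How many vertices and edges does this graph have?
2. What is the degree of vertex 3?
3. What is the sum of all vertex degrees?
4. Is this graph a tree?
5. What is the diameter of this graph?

Count: 10 vertices, 11 edges.
Vertex 3 has neighbors [7, 9], degree = 2.
Handshaking lemma: 2 * 11 = 22.
A tree on 10 vertices has 9 edges. This graph has 11 edges (2 extra). Not a tree.
Diameter (longest shortest path) = 5.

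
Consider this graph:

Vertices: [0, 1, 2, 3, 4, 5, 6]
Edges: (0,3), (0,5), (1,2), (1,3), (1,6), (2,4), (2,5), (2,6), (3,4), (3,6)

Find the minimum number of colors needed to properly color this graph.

The graph has a maximum clique of size 3 (lower bound on chromatic number).
A valid 3-coloring: {0: 1, 1: 1, 2: 0, 3: 0, 4: 1, 5: 2, 6: 2}.
Chromatic number = 3.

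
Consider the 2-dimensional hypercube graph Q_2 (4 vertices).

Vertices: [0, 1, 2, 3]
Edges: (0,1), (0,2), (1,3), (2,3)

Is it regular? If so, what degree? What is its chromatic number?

In Q_2, every vertex has exactly 2 neighbors (flip one of 2 bits), so it is 2-regular.
Q_2 is bipartite (partition by bit-parity), so chromatic number = 2.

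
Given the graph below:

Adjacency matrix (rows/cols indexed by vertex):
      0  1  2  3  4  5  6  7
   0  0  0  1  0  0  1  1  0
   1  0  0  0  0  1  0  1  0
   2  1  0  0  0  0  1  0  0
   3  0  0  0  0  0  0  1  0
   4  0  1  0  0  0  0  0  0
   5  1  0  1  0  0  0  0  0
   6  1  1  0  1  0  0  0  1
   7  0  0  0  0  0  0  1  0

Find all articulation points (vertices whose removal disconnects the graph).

An articulation point is a vertex whose removal disconnects the graph.
Articulation points: [0, 1, 6]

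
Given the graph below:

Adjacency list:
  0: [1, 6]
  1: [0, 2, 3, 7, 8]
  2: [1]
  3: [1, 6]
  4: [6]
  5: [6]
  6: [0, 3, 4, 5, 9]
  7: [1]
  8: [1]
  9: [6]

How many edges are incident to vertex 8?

Vertex 8 has neighbors [1], so deg(8) = 1.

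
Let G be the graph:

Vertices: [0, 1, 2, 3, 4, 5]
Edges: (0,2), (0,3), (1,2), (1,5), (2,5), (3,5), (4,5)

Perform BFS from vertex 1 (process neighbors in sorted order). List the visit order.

BFS from vertex 1 (neighbors processed in ascending order):
Visit order: 1, 2, 5, 0, 3, 4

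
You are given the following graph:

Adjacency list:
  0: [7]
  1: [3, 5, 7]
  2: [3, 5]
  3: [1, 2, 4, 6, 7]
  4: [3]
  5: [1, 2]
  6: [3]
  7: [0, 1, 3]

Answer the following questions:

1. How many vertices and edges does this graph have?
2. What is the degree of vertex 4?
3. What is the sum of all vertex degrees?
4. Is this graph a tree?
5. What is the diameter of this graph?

Count: 8 vertices, 9 edges.
Vertex 4 has neighbors [3], degree = 1.
Handshaking lemma: 2 * 9 = 18.
A tree on 8 vertices has 7 edges. This graph has 9 edges (2 extra). Not a tree.
Diameter (longest shortest path) = 3.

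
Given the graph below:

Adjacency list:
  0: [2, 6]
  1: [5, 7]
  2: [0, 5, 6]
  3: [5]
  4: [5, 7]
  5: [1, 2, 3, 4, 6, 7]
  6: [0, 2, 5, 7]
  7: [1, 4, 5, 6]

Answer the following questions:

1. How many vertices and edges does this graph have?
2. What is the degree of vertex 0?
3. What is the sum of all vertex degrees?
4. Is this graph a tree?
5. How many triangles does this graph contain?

Count: 8 vertices, 12 edges.
Vertex 0 has neighbors [2, 6], degree = 2.
Handshaking lemma: 2 * 12 = 24.
A tree on 8 vertices has 7 edges. This graph has 12 edges (5 extra). Not a tree.
Number of triangles = 5.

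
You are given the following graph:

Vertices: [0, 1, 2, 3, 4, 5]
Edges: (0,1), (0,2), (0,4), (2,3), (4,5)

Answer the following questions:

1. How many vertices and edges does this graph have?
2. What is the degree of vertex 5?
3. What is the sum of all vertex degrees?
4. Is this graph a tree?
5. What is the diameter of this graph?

Count: 6 vertices, 5 edges.
Vertex 5 has neighbors [4], degree = 1.
Handshaking lemma: 2 * 5 = 10.
A graph is a tree iff it is connected and has exactly n-1 edges. This graph is connected (all 6 vertices in one component) and has 6-1 = 5 edges. It is a tree.
Diameter (longest shortest path) = 4.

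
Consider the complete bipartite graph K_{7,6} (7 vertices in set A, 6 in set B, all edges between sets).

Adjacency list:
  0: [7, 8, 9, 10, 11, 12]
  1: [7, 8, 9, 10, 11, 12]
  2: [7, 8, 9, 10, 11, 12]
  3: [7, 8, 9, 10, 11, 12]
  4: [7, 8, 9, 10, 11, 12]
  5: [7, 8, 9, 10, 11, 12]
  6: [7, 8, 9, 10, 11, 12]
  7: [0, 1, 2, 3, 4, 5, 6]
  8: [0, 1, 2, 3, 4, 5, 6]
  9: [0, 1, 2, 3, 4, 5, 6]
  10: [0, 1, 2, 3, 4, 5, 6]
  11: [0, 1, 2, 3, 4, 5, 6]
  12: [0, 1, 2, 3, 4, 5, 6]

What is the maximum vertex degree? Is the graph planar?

Set-A vertices have degree 6; set-B vertices have degree 7. Maximum degree = max(7,6) = 7.
K_{7,6} contains K_{3,3} as a subgraph (since both sides have >= 3 vertices); by Kuratowski's theorem it is not planar.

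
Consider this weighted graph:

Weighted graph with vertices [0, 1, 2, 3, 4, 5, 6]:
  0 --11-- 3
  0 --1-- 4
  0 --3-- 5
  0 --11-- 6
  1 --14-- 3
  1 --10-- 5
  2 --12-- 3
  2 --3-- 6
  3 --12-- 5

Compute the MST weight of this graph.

Applying Kruskal's algorithm (sort edges by weight, add if no cycle):
  Add (0,4) w=1
  Add (0,5) w=3
  Add (2,6) w=3
  Add (1,5) w=10
  Add (0,6) w=11
  Add (0,3) w=11
  Skip (2,3) w=12 (creates cycle)
  Skip (3,5) w=12 (creates cycle)
  Skip (1,3) w=14 (creates cycle)
MST weight = 39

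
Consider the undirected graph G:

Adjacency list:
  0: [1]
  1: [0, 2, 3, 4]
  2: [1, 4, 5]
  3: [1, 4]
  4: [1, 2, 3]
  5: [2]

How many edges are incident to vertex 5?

Vertex 5 has neighbors [2], so deg(5) = 1.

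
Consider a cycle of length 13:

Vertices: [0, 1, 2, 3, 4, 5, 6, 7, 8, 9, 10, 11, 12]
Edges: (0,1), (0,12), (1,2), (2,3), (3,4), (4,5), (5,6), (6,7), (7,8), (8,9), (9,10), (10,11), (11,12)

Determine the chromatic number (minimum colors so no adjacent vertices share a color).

This is an odd cycle (C_13). Odd cycles are not bipartite (any 2-coloring forces two adjacent vertices to match), and 3 colors suffice.
Chromatic number = 3.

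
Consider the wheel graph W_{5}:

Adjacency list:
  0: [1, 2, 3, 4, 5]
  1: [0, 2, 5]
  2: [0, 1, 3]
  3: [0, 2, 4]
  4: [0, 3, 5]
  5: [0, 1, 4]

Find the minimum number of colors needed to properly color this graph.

W_{5} = C_{5} plus a hub adjacent to every cycle vertex.
The outer cycle needs 3 colors (odd cycle); the hub is adjacent to all of them so needs a fresh color.
Chromatic number = 3 + 1 = 4.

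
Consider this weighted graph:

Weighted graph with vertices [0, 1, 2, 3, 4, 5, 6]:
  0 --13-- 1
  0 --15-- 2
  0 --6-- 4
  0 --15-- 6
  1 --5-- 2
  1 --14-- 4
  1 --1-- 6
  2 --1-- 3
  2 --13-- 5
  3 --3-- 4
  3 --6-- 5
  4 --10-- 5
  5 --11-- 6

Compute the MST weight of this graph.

Applying Kruskal's algorithm (sort edges by weight, add if no cycle):
  Add (1,6) w=1
  Add (2,3) w=1
  Add (3,4) w=3
  Add (1,2) w=5
  Add (0,4) w=6
  Add (3,5) w=6
  Skip (4,5) w=10 (creates cycle)
  Skip (5,6) w=11 (creates cycle)
  Skip (0,1) w=13 (creates cycle)
  Skip (2,5) w=13 (creates cycle)
  Skip (1,4) w=14 (creates cycle)
  Skip (0,2) w=15 (creates cycle)
  Skip (0,6) w=15 (creates cycle)
MST weight = 22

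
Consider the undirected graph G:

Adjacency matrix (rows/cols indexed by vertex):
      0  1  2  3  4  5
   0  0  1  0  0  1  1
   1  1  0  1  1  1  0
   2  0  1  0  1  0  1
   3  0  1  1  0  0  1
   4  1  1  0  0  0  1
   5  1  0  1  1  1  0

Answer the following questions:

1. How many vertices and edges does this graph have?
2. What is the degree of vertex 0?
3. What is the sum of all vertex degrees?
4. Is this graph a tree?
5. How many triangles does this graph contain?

Count: 6 vertices, 10 edges.
Vertex 0 has neighbors [1, 4, 5], degree = 3.
Handshaking lemma: 2 * 10 = 20.
A tree on 6 vertices has 5 edges. This graph has 10 edges (5 extra). Not a tree.
Number of triangles = 4.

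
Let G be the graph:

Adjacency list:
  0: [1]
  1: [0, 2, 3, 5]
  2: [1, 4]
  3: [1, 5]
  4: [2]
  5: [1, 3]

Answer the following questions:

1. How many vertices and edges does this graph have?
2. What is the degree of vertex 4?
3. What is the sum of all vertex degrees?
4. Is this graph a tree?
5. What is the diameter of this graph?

Count: 6 vertices, 6 edges.
Vertex 4 has neighbors [2], degree = 1.
Handshaking lemma: 2 * 6 = 12.
A tree on 6 vertices has 5 edges. This graph has 6 edges (1 extra). Not a tree.
Diameter (longest shortest path) = 3.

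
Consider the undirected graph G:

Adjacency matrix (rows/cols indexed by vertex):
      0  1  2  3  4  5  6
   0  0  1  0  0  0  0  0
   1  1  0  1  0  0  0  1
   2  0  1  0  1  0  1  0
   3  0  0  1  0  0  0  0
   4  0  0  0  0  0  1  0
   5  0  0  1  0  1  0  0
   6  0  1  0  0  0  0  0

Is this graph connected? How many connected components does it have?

Checking connectivity: the graph has 1 connected component(s).
All vertices are reachable from each other. The graph IS connected.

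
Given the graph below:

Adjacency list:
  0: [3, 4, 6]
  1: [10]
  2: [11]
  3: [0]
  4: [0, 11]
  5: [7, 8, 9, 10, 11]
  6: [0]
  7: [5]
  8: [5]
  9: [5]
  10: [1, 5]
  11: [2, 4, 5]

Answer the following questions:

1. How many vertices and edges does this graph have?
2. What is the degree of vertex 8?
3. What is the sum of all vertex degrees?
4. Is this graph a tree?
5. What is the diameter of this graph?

Count: 12 vertices, 11 edges.
Vertex 8 has neighbors [5], degree = 1.
Handshaking lemma: 2 * 11 = 22.
A graph is a tree iff it is connected and has exactly n-1 edges. This graph is connected (all 12 vertices in one component) and has 12-1 = 11 edges. It is a tree.
Diameter (longest shortest path) = 6.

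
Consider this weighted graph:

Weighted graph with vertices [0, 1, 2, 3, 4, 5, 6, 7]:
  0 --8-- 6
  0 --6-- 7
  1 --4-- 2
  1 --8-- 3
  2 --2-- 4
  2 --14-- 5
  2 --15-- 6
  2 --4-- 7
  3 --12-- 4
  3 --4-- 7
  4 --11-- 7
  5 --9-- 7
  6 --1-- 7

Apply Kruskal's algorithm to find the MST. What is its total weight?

Applying Kruskal's algorithm (sort edges by weight, add if no cycle):
  Add (6,7) w=1
  Add (2,4) w=2
  Add (1,2) w=4
  Add (2,7) w=4
  Add (3,7) w=4
  Add (0,7) w=6
  Skip (0,6) w=8 (creates cycle)
  Skip (1,3) w=8 (creates cycle)
  Add (5,7) w=9
  Skip (4,7) w=11 (creates cycle)
  Skip (3,4) w=12 (creates cycle)
  Skip (2,5) w=14 (creates cycle)
  Skip (2,6) w=15 (creates cycle)
MST weight = 30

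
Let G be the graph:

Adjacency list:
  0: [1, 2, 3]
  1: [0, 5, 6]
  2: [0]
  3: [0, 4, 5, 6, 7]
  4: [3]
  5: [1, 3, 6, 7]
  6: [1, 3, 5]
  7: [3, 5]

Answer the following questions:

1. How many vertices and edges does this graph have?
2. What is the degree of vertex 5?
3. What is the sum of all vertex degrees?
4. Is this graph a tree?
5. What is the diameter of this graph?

Count: 8 vertices, 11 edges.
Vertex 5 has neighbors [1, 3, 6, 7], degree = 4.
Handshaking lemma: 2 * 11 = 22.
A tree on 8 vertices has 7 edges. This graph has 11 edges (4 extra). Not a tree.
Diameter (longest shortest path) = 3.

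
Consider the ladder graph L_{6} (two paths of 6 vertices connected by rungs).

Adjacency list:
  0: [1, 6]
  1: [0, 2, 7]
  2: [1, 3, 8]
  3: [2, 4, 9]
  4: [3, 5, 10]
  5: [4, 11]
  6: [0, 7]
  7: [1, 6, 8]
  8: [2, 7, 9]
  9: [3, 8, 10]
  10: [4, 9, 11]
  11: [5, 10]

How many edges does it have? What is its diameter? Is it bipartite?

Ladder graph L_{6}: 6 rungs + 2 * (6-1) path edges = 6 + 10 = 16 edges.
Diameter = 6.
Ladder graphs are bipartite (alternating coloring along each path).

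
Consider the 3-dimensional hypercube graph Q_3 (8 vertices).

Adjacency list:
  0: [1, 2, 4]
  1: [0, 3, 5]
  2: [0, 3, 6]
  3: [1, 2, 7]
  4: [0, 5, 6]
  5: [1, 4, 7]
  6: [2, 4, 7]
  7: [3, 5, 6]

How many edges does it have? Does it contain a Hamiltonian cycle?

Q_3 has 8 * 3 / 2 = 12 edges.
Q_3 (d >= 2) always has a Hamiltonian cycle: a 3-bit cyclic Gray code visits every vertex exactly once and returns to the start.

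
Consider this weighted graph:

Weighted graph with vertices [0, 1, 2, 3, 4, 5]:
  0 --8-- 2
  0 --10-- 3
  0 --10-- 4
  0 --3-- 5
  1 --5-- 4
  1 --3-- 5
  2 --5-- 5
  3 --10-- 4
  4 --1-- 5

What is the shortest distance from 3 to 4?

Using Dijkstra's algorithm from vertex 3:
Shortest path: 3 -> 4
Total weight: 10 = 10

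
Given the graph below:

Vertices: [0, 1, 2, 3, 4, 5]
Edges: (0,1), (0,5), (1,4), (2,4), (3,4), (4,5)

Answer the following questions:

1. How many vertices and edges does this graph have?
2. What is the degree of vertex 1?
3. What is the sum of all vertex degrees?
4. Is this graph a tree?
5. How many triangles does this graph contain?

Count: 6 vertices, 6 edges.
Vertex 1 has neighbors [0, 4], degree = 2.
Handshaking lemma: 2 * 6 = 12.
A tree on 6 vertices has 5 edges. This graph has 6 edges (1 extra). Not a tree.
Number of triangles = 0.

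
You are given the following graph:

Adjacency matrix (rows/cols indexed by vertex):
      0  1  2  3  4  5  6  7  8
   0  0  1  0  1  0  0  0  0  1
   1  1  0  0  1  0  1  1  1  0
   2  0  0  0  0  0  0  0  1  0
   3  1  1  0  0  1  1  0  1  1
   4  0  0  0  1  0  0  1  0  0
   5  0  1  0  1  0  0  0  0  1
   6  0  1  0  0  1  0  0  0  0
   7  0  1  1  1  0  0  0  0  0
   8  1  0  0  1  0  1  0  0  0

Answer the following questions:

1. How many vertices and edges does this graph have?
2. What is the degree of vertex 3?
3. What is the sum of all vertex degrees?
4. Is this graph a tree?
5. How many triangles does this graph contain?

Count: 9 vertices, 14 edges.
Vertex 3 has neighbors [0, 1, 4, 5, 7, 8], degree = 6.
Handshaking lemma: 2 * 14 = 28.
A tree on 9 vertices has 8 edges. This graph has 14 edges (6 extra). Not a tree.
Number of triangles = 5.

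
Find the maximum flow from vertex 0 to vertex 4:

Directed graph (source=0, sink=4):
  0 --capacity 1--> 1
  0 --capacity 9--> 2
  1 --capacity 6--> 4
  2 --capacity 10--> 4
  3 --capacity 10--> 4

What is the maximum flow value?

Computing max flow:
  Flow on (0->1): 1/1
  Flow on (0->2): 9/9
  Flow on (1->4): 1/6
  Flow on (2->4): 9/10
Maximum flow = 10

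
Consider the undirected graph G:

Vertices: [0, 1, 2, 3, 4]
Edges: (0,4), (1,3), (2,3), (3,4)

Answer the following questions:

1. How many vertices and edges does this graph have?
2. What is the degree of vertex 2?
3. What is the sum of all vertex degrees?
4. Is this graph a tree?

Count: 5 vertices, 4 edges.
Vertex 2 has neighbors [3], degree = 1.
Handshaking lemma: 2 * 4 = 8.
A graph is a tree iff it is connected and has exactly n-1 edges. This graph is connected (all 5 vertices in one component) and has 5-1 = 4 edges. It is a tree.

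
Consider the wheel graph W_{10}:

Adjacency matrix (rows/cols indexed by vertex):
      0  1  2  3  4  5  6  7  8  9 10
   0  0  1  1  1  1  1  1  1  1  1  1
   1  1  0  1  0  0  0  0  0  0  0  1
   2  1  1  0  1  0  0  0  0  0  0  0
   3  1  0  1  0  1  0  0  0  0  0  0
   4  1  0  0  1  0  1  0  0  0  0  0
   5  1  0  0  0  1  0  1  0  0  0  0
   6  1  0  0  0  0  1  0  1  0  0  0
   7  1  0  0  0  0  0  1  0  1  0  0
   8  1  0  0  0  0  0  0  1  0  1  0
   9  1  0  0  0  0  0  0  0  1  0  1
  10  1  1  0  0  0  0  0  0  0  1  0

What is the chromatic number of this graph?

W_{10} = C_{10} plus a hub adjacent to every cycle vertex.
The outer cycle needs 2 colors (even cycle); the hub is adjacent to all of them so needs a fresh color.
Chromatic number = 2 + 1 = 3.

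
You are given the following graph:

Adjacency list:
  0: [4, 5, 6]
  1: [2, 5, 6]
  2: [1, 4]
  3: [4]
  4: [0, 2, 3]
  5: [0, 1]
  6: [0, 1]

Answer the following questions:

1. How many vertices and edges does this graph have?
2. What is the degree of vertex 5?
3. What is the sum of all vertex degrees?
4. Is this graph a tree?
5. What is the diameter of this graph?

Count: 7 vertices, 8 edges.
Vertex 5 has neighbors [0, 1], degree = 2.
Handshaking lemma: 2 * 8 = 16.
A tree on 7 vertices has 6 edges. This graph has 8 edges (2 extra). Not a tree.
Diameter (longest shortest path) = 3.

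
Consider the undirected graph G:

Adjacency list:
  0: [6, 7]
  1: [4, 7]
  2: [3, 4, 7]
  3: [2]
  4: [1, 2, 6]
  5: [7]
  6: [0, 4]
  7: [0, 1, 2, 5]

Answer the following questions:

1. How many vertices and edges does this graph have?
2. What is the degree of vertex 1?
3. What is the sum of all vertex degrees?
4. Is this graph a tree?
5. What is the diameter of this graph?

Count: 8 vertices, 9 edges.
Vertex 1 has neighbors [4, 7], degree = 2.
Handshaking lemma: 2 * 9 = 18.
A tree on 8 vertices has 7 edges. This graph has 9 edges (2 extra). Not a tree.
Diameter (longest shortest path) = 3.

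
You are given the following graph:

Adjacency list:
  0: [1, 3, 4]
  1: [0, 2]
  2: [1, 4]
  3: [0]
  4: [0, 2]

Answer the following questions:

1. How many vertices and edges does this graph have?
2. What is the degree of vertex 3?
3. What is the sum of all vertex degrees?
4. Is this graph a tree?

Count: 5 vertices, 5 edges.
Vertex 3 has neighbors [0], degree = 1.
Handshaking lemma: 2 * 5 = 10.
A tree on 5 vertices has 4 edges. This graph has 5 edges (1 extra). Not a tree.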